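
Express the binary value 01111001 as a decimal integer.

Sum of powers of 2 for each 1-bit:
2^0 + 2^3 + 2^4 + 2^5 + 2^6
= 1 + 8 + 16 + 32 + 64
= 121



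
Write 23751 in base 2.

Using repeated division by 2:
23751 ÷ 2 = 11875 remainder 1
11875 ÷ 2 = 5937 remainder 1
5937 ÷ 2 = 2968 remainder 1
2968 ÷ 2 = 1484 remainder 0
1484 ÷ 2 = 742 remainder 0
742 ÷ 2 = 371 remainder 0
371 ÷ 2 = 185 remainder 1
185 ÷ 2 = 92 remainder 1
92 ÷ 2 = 46 remainder 0
46 ÷ 2 = 23 remainder 0
23 ÷ 2 = 11 remainder 1
11 ÷ 2 = 5 remainder 1
5 ÷ 2 = 2 remainder 1
2 ÷ 2 = 1 remainder 0
1 ÷ 2 = 0 remainder 1
Reading remainders bottom to top: 101110011000111



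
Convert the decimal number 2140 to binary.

Using repeated division by 2:
2140 ÷ 2 = 1070 remainder 0
1070 ÷ 2 = 535 remainder 0
535 ÷ 2 = 267 remainder 1
267 ÷ 2 = 133 remainder 1
133 ÷ 2 = 66 remainder 1
66 ÷ 2 = 33 remainder 0
33 ÷ 2 = 16 remainder 1
16 ÷ 2 = 8 remainder 0
8 ÷ 2 = 4 remainder 0
4 ÷ 2 = 2 remainder 0
2 ÷ 2 = 1 remainder 0
1 ÷ 2 = 0 remainder 1
Reading remainders bottom to top: 100001011100



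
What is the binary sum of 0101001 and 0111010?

Add column by column from the right: bit + bit + carry-in; write the sum mod 2, carry 1 when the sum is 2 or 3.
carry:  1110000
        0101001
+       0111010
---------------
       01100011
(the carry out of the leftmost column, 0, becomes the leading bit)
Decimal check:
  0101001 = 32 + 8 + 1 = 41
  0111010 = 32 + 16 + 8 + 2 = 58
  41 + 58 = 99, and 01100011 = 64 + 32 + 2 + 1 = 99 ✓



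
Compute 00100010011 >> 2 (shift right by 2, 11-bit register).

Original: 00100010011 (decimal 275)
Shift right by 2 positions
Drop the 2 low bits; fill with zeros on the left
Result: 00001000100 (decimal 68)
Equivalent: 275 >> 2 = 275 ÷ 2^2 = 68



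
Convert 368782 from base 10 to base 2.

Using repeated division by 2:
368782 ÷ 2 = 184391 remainder 0
184391 ÷ 2 = 92195 remainder 1
92195 ÷ 2 = 46097 remainder 1
46097 ÷ 2 = 23048 remainder 1
23048 ÷ 2 = 11524 remainder 0
11524 ÷ 2 = 5762 remainder 0
5762 ÷ 2 = 2881 remainder 0
2881 ÷ 2 = 1440 remainder 1
1440 ÷ 2 = 720 remainder 0
720 ÷ 2 = 360 remainder 0
360 ÷ 2 = 180 remainder 0
180 ÷ 2 = 90 remainder 0
90 ÷ 2 = 45 remainder 0
45 ÷ 2 = 22 remainder 1
22 ÷ 2 = 11 remainder 0
11 ÷ 2 = 5 remainder 1
5 ÷ 2 = 2 remainder 1
2 ÷ 2 = 1 remainder 0
1 ÷ 2 = 0 remainder 1
Reading remainders bottom to top: 1011010000010001110



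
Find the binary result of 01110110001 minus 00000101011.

Method 1 - Direct subtraction (column by column from the right: bit − bit − borrow-in; if negative, add 2 and borrow 1 from the next column):
borrow: 00000011100
        01110110001
-       00000101011
-------------------
        01110000110

Method 2 - Add two's complement:
Two's complement of 00000101011: invert → 11111010100, add 1 → 11111010101
  01110110001
+ 11111010101
-------------
 101110000110  (end carry out of the top bit = 1)
Discarding the end carry: 01110000110
Decimal check:
  01110110001 = 512 + 256 + 128 + 32 + 16 + 1 = 945
  00000101011 = 32 + 8 + 2 + 1 = 43
  945 - 43 = 902, and 01110000110 = 512 + 256 + 128 + 4 + 2 = 902 ✓



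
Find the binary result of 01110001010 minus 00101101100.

Method 1 - Direct subtraction (column by column from the right: bit − bit − borrow-in; if negative, add 2 and borrow 1 from the next column):
borrow: 00011111000
        01110001010
-       00101101100
-------------------
        01000011110

Method 2 - Add two's complement:
Two's complement of 00101101100: invert → 11010010011, add 1 → 11010010100
  01110001010
+ 11010010100
-------------
 101000011110  (end carry out of the top bit = 1)
Discarding the end carry: 01000011110
Decimal check:
  01110001010 = 512 + 256 + 128 + 8 + 2 = 906
  00101101100 = 256 + 64 + 32 + 8 + 4 = 364
  906 - 364 = 542, and 01000011110 = 512 + 16 + 8 + 4 + 2 = 542 ✓



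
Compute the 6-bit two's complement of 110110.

Original (sign bit 1, negative): 110110
Step 1 - Invert all bits: 001001
Step 2 - Add 1: 001010
Verification: 110110 + 001010 = 1000000; discarding the end carry (carry out of the top bit) leaves the 6-bit value 000000, as required for x + (-x)



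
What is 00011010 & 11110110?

AND: 1 only when both bits are 1
  00011010
& 11110110
----------
  00010010
Decimal: 26 & 246 = 18



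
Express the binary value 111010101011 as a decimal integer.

Sum of powers of 2 for each 1-bit:
2^0 + 2^1 + 2^3 + 2^5 + 2^7 + 2^9 + 2^10 + 2^11
= 1 + 2 + 8 + 32 + 128 + 512 + 1024 + 2048
= 3755



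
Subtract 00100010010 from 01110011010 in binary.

Method 1 - Direct subtraction (column by column from the right: bit − bit − borrow-in; if negative, add 2 and borrow 1 from the next column):
borrow: 00000000000
        01110011010
-       00100010010
-------------------
        01010001000

Method 2 - Add two's complement:
Two's complement of 00100010010: invert → 11011101101, add 1 → 11011101110
  01110011010
+ 11011101110
-------------
 101010001000  (end carry out of the top bit = 1)
Discarding the end carry: 01010001000
Decimal check:
  01110011010 = 512 + 256 + 128 + 16 + 8 + 2 = 922
  00100010010 = 256 + 16 + 2 = 274
  922 - 274 = 648, and 01010001000 = 512 + 128 + 8 = 648 ✓



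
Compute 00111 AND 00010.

AND: 1 only when both bits are 1
  00111
& 00010
-------
  00010
Decimal: 7 & 2 = 2



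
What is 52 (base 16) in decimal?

Expand by place value (powers of 16):
52 = 5 × 16^1 + 2 × 16^0
= 5 × 16 + 2 × 1
= 80 + 2
= 82



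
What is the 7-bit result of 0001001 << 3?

Original: 0001001 (decimal 9)
Shift left by 3 positions
Append 3 zeros on the right
Result: 1001000 (decimal 72)
Equivalent: 9 << 3 = 9 × 2^3 = 72



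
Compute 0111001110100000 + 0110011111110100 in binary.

Add column by column from the right: bit + bit + carry-in; write the sum mod 2, carry 1 when the sum is 2 or 3.
carry:  1100111111000000
        0111001110100000
+       0110011111110100
------------------------
       01101101110010100
(the carry out of the leftmost column, 0, becomes the leading bit)
Decimal check:
  0111001110100000 = 16384 + 8192 + 4096 + 512 + 256 + 128 + 32 = 29600
  0110011111110100 = 16384 + 8192 + 1024 + 512 + 256 + 128 + 64 + 32 + 16 + 4 = 26612
  29600 + 26612 = 56212, and 01101101110010100 = 32768 + 16384 + 4096 + 2048 + 512 + 256 + 128 + 16 + 4 = 56212 ✓



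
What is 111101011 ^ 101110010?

XOR: 1 when bits differ
  111101011
^ 101110010
-----------
  010011001
Decimal: 491 ^ 370 = 153



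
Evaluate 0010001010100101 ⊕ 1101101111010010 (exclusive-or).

XOR: 1 when bits differ
  0010001010100101
^ 1101101111010010
------------------
  1111100101110111
Decimal: 8869 ^ 56274 = 63863



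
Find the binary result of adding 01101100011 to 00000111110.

Add column by column from the right: bit + bit + carry-in; write the sum mod 2, carry 1 when the sum is 2 or 3.
carry:  00011111100
        01101100011
+       00000111110
-------------------
       001110100001
(the carry out of the leftmost column, 0, becomes the leading bit)
Decimal check:
  01101100011 = 512 + 256 + 64 + 32 + 2 + 1 = 867
  00000111110 = 32 + 16 + 8 + 4 + 2 = 62
  867 + 62 = 929, and 001110100001 = 512 + 256 + 128 + 32 + 1 = 929 ✓



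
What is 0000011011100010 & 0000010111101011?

AND: 1 only when both bits are 1
  0000011011100010
& 0000010111101011
------------------
  0000010011100010
Decimal: 1762 & 1515 = 1250



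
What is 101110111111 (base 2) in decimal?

Sum of powers of 2 for each 1-bit:
2^0 + 2^1 + 2^2 + 2^3 + 2^4 + 2^5 + 2^7 + 2^8 + 2^9 + 2^11
= 1 + 2 + 4 + 8 + 16 + 32 + 128 + 256 + 512 + 2048
= 3007



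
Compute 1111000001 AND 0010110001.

AND: 1 only when both bits are 1
  1111000001
& 0010110001
------------
  0010000001
Decimal: 961 & 177 = 129



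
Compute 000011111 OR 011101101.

OR: 1 when either bit is 1
  000011111
| 011101101
-----------
  011111111
Decimal: 31 | 237 = 255



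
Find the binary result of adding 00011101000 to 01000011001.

Add column by column from the right: bit + bit + carry-in; write the sum mod 2, carry 1 when the sum is 2 or 3.
carry:  00111110000
        00011101000
+       01000011001
-------------------
       001100000001
(the carry out of the leftmost column, 0, becomes the leading bit)
Decimal check:
  00011101000 = 128 + 64 + 32 + 8 = 232
  01000011001 = 512 + 16 + 8 + 1 = 537
  232 + 537 = 769, and 001100000001 = 512 + 256 + 1 = 769 ✓



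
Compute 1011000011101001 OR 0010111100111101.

OR: 1 when either bit is 1
  1011000011101001
| 0010111100111101
------------------
  1011111111111101
Decimal: 45289 | 12093 = 49149



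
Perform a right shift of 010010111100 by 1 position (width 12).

Original: 010010111100 (decimal 1212)
Shift right by 1 position
Drop the 1 low bit; fill with zero on the left
Result: 001001011110 (decimal 606)
Equivalent: 1212 >> 1 = 1212 ÷ 2^1 = 606



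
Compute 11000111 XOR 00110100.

XOR: 1 when bits differ
  11000111
^ 00110100
----------
  11110011
Decimal: 199 ^ 52 = 243



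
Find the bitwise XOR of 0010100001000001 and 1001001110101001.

XOR: 1 when bits differ
  0010100001000001
^ 1001001110101001
------------------
  1011101111101000
Decimal: 10305 ^ 37801 = 48104



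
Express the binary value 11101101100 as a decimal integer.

Sum of powers of 2 for each 1-bit:
2^2 + 2^3 + 2^5 + 2^6 + 2^8 + 2^9 + 2^10
= 4 + 8 + 32 + 64 + 256 + 512 + 1024
= 1900



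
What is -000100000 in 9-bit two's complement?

Original: 000100000
Step 1 - Invert all bits: 111011111
Step 2 - Add 1: 111100000
Verification: 000100000 + 111100000 = 1000000000; discarding the end carry (carry out of the top bit) leaves the 9-bit value 000000000, as required for x + (-x)



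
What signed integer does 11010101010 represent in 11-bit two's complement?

Binary: 11010101010
Sign bit: 1 (negative)
Invert: 00101010101
Add 1:  00101010110
Magnitude: 00101010110 = 256 + 64 + 16 + 4 + 2 = 342
Value: -342



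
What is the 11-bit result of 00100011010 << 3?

Original: 00100011010 (decimal 282)
Shift left by 3 positions
Append 3 zeros on the right and drop the 3 high bits that overflow the 11-bit width
Result: 00011010000 (decimal 208)
Equivalent: 282 << 3 = 282 × 2^3 = 2256, truncated to 11 bits = 208



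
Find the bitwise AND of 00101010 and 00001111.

AND: 1 only when both bits are 1
  00101010
& 00001111
----------
  00001010
Decimal: 42 & 15 = 10



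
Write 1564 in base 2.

Using repeated division by 2:
1564 ÷ 2 = 782 remainder 0
782 ÷ 2 = 391 remainder 0
391 ÷ 2 = 195 remainder 1
195 ÷ 2 = 97 remainder 1
97 ÷ 2 = 48 remainder 1
48 ÷ 2 = 24 remainder 0
24 ÷ 2 = 12 remainder 0
12 ÷ 2 = 6 remainder 0
6 ÷ 2 = 3 remainder 0
3 ÷ 2 = 1 remainder 1
1 ÷ 2 = 0 remainder 1
Reading remainders bottom to top: 11000011100



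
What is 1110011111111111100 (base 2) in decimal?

Sum of powers of 2 for each 1-bit:
2^2 + 2^3 + 2^4 + 2^5 + 2^6 + 2^7 + 2^8 + 2^9 + 2^10 + 2^11 + 2^12 + 2^13 + 2^16 + 2^17 + 2^18
= 4 + 8 + 16 + 32 + 64 + 128 + 256 + 512 + 1024 + 2048 + 4096 + 8192 + 65536 + 131072 + 262144
= 475132



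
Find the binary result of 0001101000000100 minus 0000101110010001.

Method 1 - Direct subtraction (column by column from the right: bit − bit − borrow-in; if negative, add 2 and borrow 1 from the next column):
borrow: 0001111111100110
        0001101000000100
-       0000101110010001
------------------------
        0000111001110011

Method 2 - Add two's complement:
Two's complement of 0000101110010001: invert → 1111010001101110, add 1 → 1111010001101111
  0001101000000100
+ 1111010001101111
------------------
 10000111001110011  (end carry out of the top bit = 1)
Discarding the end carry: 0000111001110011
Decimal check:
  0001101000000100 = 4096 + 2048 + 512 + 4 = 6660
  0000101110010001 = 2048 + 512 + 256 + 128 + 16 + 1 = 2961
  6660 - 2961 = 3699, and 0000111001110011 = 2048 + 1024 + 512 + 64 + 32 + 16 + 2 + 1 = 3699 ✓



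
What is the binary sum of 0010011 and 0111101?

Add column by column from the right: bit + bit + carry-in; write the sum mod 2, carry 1 when the sum is 2 or 3.
carry:  1111110
        0010011
+       0111101
---------------
       01010000
(the carry out of the leftmost column, 0, becomes the leading bit)
Decimal check:
  0010011 = 16 + 2 + 1 = 19
  0111101 = 32 + 16 + 8 + 4 + 1 = 61
  19 + 61 = 80, and 01010000 = 64 + 16 = 80 ✓



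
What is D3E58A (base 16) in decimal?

Expand by place value (powers of 16):
Digit values: D = 13, E = 14, A = 10
D3E58A = 13 × 16^5 + 3 × 16^4 + 14 × 16^3 + 5 × 16^2 + 8 × 16^1 + 10 × 16^0
= 13 × 1048576 + 3 × 65536 + 14 × 4096 + 5 × 256 + 8 × 16 + 10 × 1
= 13631488 + 196608 + 57344 + 1280 + 128 + 10
= 13886858



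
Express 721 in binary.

Using repeated division by 2:
721 ÷ 2 = 360 remainder 1
360 ÷ 2 = 180 remainder 0
180 ÷ 2 = 90 remainder 0
90 ÷ 2 = 45 remainder 0
45 ÷ 2 = 22 remainder 1
22 ÷ 2 = 11 remainder 0
11 ÷ 2 = 5 remainder 1
5 ÷ 2 = 2 remainder 1
2 ÷ 2 = 1 remainder 0
1 ÷ 2 = 0 remainder 1
Reading remainders bottom to top: 1011010001



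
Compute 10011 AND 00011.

AND: 1 only when both bits are 1
  10011
& 00011
-------
  00011
Decimal: 19 & 3 = 3



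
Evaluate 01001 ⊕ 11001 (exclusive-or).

XOR: 1 when bits differ
  01001
^ 11001
-------
  10000
Decimal: 9 ^ 25 = 16



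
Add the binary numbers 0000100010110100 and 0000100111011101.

Add column by column from the right: bit + bit + carry-in; write the sum mod 2, carry 1 when the sum is 2 or 3.
carry:  0001001111111000
        0000100010110100
+       0000100111011101
------------------------
       00001001010010001
(the carry out of the leftmost column, 0, becomes the leading bit)
Decimal check:
  0000100010110100 = 2048 + 128 + 32 + 16 + 4 = 2228
  0000100111011101 = 2048 + 256 + 128 + 64 + 16 + 8 + 4 + 1 = 2525
  2228 + 2525 = 4753, and 00001001010010001 = 4096 + 512 + 128 + 16 + 1 = 4753 ✓



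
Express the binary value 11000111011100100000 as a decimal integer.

Sum of powers of 2 for each 1-bit:
2^5 + 2^8 + 2^9 + 2^10 + 2^12 + 2^13 + 2^14 + 2^18 + 2^19
= 32 + 256 + 512 + 1024 + 4096 + 8192 + 16384 + 262144 + 524288
= 816928



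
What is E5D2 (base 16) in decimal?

Expand by place value (powers of 16):
Digit values: E = 14, D = 13
E5D2 = 14 × 16^3 + 5 × 16^2 + 13 × 16^1 + 2 × 16^0
= 14 × 4096 + 5 × 256 + 13 × 16 + 2 × 1
= 57344 + 1280 + 208 + 2
= 58834



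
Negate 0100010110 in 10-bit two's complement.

Original: 0100010110
Step 1 - Invert all bits: 1011101001
Step 2 - Add 1: 1011101010
Verification: 0100010110 + 1011101010 = 10000000000; discarding the end carry (carry out of the top bit) leaves the 10-bit value 0000000000, as required for x + (-x)



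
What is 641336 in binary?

Using repeated division by 2:
641336 ÷ 2 = 320668 remainder 0
320668 ÷ 2 = 160334 remainder 0
160334 ÷ 2 = 80167 remainder 0
80167 ÷ 2 = 40083 remainder 1
40083 ÷ 2 = 20041 remainder 1
20041 ÷ 2 = 10020 remainder 1
10020 ÷ 2 = 5010 remainder 0
5010 ÷ 2 = 2505 remainder 0
2505 ÷ 2 = 1252 remainder 1
1252 ÷ 2 = 626 remainder 0
626 ÷ 2 = 313 remainder 0
313 ÷ 2 = 156 remainder 1
156 ÷ 2 = 78 remainder 0
78 ÷ 2 = 39 remainder 0
39 ÷ 2 = 19 remainder 1
19 ÷ 2 = 9 remainder 1
9 ÷ 2 = 4 remainder 1
4 ÷ 2 = 2 remainder 0
2 ÷ 2 = 1 remainder 0
1 ÷ 2 = 0 remainder 1
Reading remainders bottom to top: 10011100100100111000



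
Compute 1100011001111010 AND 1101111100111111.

AND: 1 only when both bits are 1
  1100011001111010
& 1101111100111111
------------------
  1100011000111010
Decimal: 50810 & 57151 = 50746



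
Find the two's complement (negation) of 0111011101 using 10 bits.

Original: 0111011101
Step 1 - Invert all bits: 1000100010
Step 2 - Add 1: 1000100011
Verification: 0111011101 + 1000100011 = 10000000000; discarding the end carry (carry out of the top bit) leaves the 10-bit value 0000000000, as required for x + (-x)



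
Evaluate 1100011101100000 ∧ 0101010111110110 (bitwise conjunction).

AND: 1 only when both bits are 1
  1100011101100000
& 0101010111110110
------------------
  0100010101100000
Decimal: 51040 & 22006 = 17760



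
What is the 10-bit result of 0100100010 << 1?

Original: 0100100010 (decimal 290)
Shift left by 1 position
Append 1 zero on the right
Result: 1001000100 (decimal 580)
Equivalent: 290 << 1 = 290 × 2^1 = 580



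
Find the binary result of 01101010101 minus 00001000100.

Method 1 - Direct subtraction (column by column from the right: bit − bit − borrow-in; if negative, add 2 and borrow 1 from the next column):
borrow: 00000000000
        01101010101
-       00001000100
-------------------
        01100010001

Method 2 - Add two's complement:
Two's complement of 00001000100: invert → 11110111011, add 1 → 11110111100
  01101010101
+ 11110111100
-------------
 101100010001  (end carry out of the top bit = 1)
Discarding the end carry: 01100010001
Decimal check:
  01101010101 = 512 + 256 + 64 + 16 + 4 + 1 = 853
  00001000100 = 64 + 4 = 68
  853 - 68 = 785, and 01100010001 = 512 + 256 + 16 + 1 = 785 ✓



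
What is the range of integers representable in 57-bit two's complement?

For 57-bit two's complement:
Minimum: -2^56 = -72057594037927936
Maximum: 2^56 - 1 = 72057594037927935



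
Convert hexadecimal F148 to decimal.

Expand by place value (powers of 16):
Digit values: F = 15
F148 = 15 × 16^3 + 1 × 16^2 + 4 × 16^1 + 8 × 16^0
= 15 × 4096 + 1 × 256 + 4 × 16 + 8 × 1
= 61440 + 256 + 64 + 8
= 61768



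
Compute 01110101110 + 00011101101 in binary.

Add column by column from the right: bit + bit + carry-in; write the sum mod 2, carry 1 when the sum is 2 or 3.
carry:  11111011000
        01110101110
+       00011101101
-------------------
       010010011011
(the carry out of the leftmost column, 0, becomes the leading bit)
Decimal check:
  01110101110 = 512 + 256 + 128 + 32 + 8 + 4 + 2 = 942
  00011101101 = 128 + 64 + 32 + 8 + 4 + 1 = 237
  942 + 237 = 1179, and 010010011011 = 1024 + 128 + 16 + 8 + 2 + 1 = 1179 ✓



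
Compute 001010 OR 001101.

OR: 1 when either bit is 1
  001010
| 001101
--------
  001111
Decimal: 10 | 13 = 15



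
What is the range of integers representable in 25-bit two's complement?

For 25-bit two's complement:
Minimum: -2^24 = -16777216
Maximum: 2^24 - 1 = 16777215



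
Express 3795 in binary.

Using repeated division by 2:
3795 ÷ 2 = 1897 remainder 1
1897 ÷ 2 = 948 remainder 1
948 ÷ 2 = 474 remainder 0
474 ÷ 2 = 237 remainder 0
237 ÷ 2 = 118 remainder 1
118 ÷ 2 = 59 remainder 0
59 ÷ 2 = 29 remainder 1
29 ÷ 2 = 14 remainder 1
14 ÷ 2 = 7 remainder 0
7 ÷ 2 = 3 remainder 1
3 ÷ 2 = 1 remainder 1
1 ÷ 2 = 0 remainder 1
Reading remainders bottom to top: 111011010011



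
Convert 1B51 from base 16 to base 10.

Expand by place value (powers of 16):
Digit values: B = 11
1B51 = 1 × 16^3 + 11 × 16^2 + 5 × 16^1 + 1 × 16^0
= 1 × 4096 + 11 × 256 + 5 × 16 + 1 × 1
= 4096 + 2816 + 80 + 1
= 6993



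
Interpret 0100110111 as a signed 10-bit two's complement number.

Binary: 0100110111
Sign bit: 0 (non-negative)
Read directly as an unsigned value:
0100110111 = 256 + 32 + 16 + 4 + 2 + 1 = 311
Value: 311



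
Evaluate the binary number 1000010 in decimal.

Sum of powers of 2 for each 1-bit:
2^1 + 2^6
= 2 + 64
= 66



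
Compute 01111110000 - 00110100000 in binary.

Method 1 - Direct subtraction (column by column from the right: bit − bit − borrow-in; if negative, add 2 and borrow 1 from the next column):
borrow: 00000000000
        01111110000
-       00110100000
-------------------
        01001010000

Method 2 - Add two's complement:
Two's complement of 00110100000: invert → 11001011111, add 1 → 11001100000
  01111110000
+ 11001100000
-------------
 101001010000  (end carry out of the top bit = 1)
Discarding the end carry: 01001010000
Decimal check:
  01111110000 = 512 + 256 + 128 + 64 + 32 + 16 = 1008
  00110100000 = 256 + 128 + 32 = 416
  1008 - 416 = 592, and 01001010000 = 512 + 64 + 16 = 592 ✓



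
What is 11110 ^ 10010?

XOR: 1 when bits differ
  11110
^ 10010
-------
  01100
Decimal: 30 ^ 18 = 12



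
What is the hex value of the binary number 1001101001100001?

Group into 4-bit nibbles from right:
  1001 = 9
  1010 = A
  0110 = 6
  0001 = 1
Result: 9A61



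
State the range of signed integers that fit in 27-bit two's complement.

For 27-bit two's complement:
Minimum: -2^26 = -67108864
Maximum: 2^26 - 1 = 67108863



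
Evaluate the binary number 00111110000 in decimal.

Sum of powers of 2 for each 1-bit:
2^4 + 2^5 + 2^6 + 2^7 + 2^8
= 16 + 32 + 64 + 128 + 256
= 496



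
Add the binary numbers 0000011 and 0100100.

Add column by column from the right: bit + bit + carry-in; write the sum mod 2, carry 1 when the sum is 2 or 3.
carry:  0000000
        0000011
+       0100100
---------------
       00100111
(the carry out of the leftmost column, 0, becomes the leading bit)
Decimal check:
  0000011 = 2 + 1 = 3
  0100100 = 32 + 4 = 36
  3 + 36 = 39, and 00100111 = 32 + 4 + 2 + 1 = 39 ✓



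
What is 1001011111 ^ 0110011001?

XOR: 1 when bits differ
  1001011111
^ 0110011001
------------
  1111000110
Decimal: 607 ^ 409 = 966



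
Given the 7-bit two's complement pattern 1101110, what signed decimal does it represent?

Binary: 1101110
Sign bit: 1 (negative)
Invert: 0010001
Add 1:  0010010
Magnitude: 0010010 = 16 + 2 = 18
Value: -18



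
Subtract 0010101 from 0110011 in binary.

Method 1 - Direct subtraction (column by column from the right: bit − bit − borrow-in; if negative, add 2 and borrow 1 from the next column):
borrow: 0111000
        0110011
-       0010101
---------------
        0011110

Method 2 - Add two's complement:
Two's complement of 0010101: invert → 1101010, add 1 → 1101011
  0110011
+ 1101011
---------
 10011110  (end carry out of the top bit = 1)
Discarding the end carry: 0011110
Decimal check:
  0110011 = 32 + 16 + 2 + 1 = 51
  0010101 = 16 + 4 + 1 = 21
  51 - 21 = 30, and 0011110 = 16 + 8 + 4 + 2 = 30 ✓



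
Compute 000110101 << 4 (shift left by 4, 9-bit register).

Original: 000110101 (decimal 53)
Shift left by 4 positions
Append 4 zeros on the right and drop the 4 high bits that overflow the 9-bit width
Result: 101010000 (decimal 336)
Equivalent: 53 << 4 = 53 × 2^4 = 848, truncated to 9 bits = 336



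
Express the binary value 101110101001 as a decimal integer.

Sum of powers of 2 for each 1-bit:
2^0 + 2^3 + 2^5 + 2^7 + 2^8 + 2^9 + 2^11
= 1 + 8 + 32 + 128 + 256 + 512 + 2048
= 2985



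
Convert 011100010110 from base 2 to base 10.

Sum of powers of 2 for each 1-bit:
2^1 + 2^2 + 2^4 + 2^8 + 2^9 + 2^10
= 2 + 4 + 16 + 256 + 512 + 1024
= 1814



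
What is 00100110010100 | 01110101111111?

OR: 1 when either bit is 1
  00100110010100
| 01110101111111
----------------
  01110111111111
Decimal: 2452 | 7551 = 7679



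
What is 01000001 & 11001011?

AND: 1 only when both bits are 1
  01000001
& 11001011
----------
  01000001
Decimal: 65 & 203 = 65



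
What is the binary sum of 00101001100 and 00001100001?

Add column by column from the right: bit + bit + carry-in; write the sum mod 2, carry 1 when the sum is 2 or 3.
carry:  00010000000
        00101001100
+       00001100001
-------------------
       000110101101
(the carry out of the leftmost column, 0, becomes the leading bit)
Decimal check:
  00101001100 = 256 + 64 + 8 + 4 = 332
  00001100001 = 64 + 32 + 1 = 97
  332 + 97 = 429, and 000110101101 = 256 + 128 + 32 + 8 + 4 + 1 = 429 ✓



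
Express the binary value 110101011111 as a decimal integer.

Sum of powers of 2 for each 1-bit:
2^0 + 2^1 + 2^2 + 2^3 + 2^4 + 2^6 + 2^8 + 2^10 + 2^11
= 1 + 2 + 4 + 8 + 16 + 64 + 256 + 1024 + 2048
= 3423



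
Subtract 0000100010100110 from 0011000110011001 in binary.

Method 1 - Direct subtraction (column by column from the right: bit − bit − borrow-in; if negative, add 2 and borrow 1 from the next column):
borrow: 0001000111001100
        0011000110011001
-       0000100010100110
------------------------
        0010100011110011

Method 2 - Add two's complement:
Two's complement of 0000100010100110: invert → 1111011101011001, add 1 → 1111011101011010
  0011000110011001
+ 1111011101011010
------------------
 10010100011110011  (end carry out of the top bit = 1)
Discarding the end carry: 0010100011110011
Decimal check:
  0011000110011001 = 8192 + 4096 + 256 + 128 + 16 + 8 + 1 = 12697
  0000100010100110 = 2048 + 128 + 32 + 4 + 2 = 2214
  12697 - 2214 = 10483, and 0010100011110011 = 8192 + 2048 + 128 + 64 + 32 + 16 + 2 + 1 = 10483 ✓



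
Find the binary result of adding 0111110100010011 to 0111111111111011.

Add column by column from the right: bit + bit + carry-in; write the sum mod 2, carry 1 when the sum is 2 or 3.
carry:  1111111111100110
        0111110100010011
+       0111111111111011
------------------------
       01111110100001110
(the carry out of the leftmost column, 0, becomes the leading bit)
Decimal check:
  0111110100010011 = 16384 + 8192 + 4096 + 2048 + 1024 + 256 + 16 + 2 + 1 = 32019
  0111111111111011 = 16384 + 8192 + 4096 + 2048 + 1024 + 512 + 256 + 128 + 64 + 32 + 16 + 8 + 2 + 1 = 32763
  32019 + 32763 = 64782, and 01111110100001110 = 32768 + 16384 + 8192 + 4096 + 2048 + 1024 + 256 + 8 + 4 + 2 = 64782 ✓



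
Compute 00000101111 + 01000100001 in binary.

Add column by column from the right: bit + bit + carry-in; write the sum mod 2, carry 1 when the sum is 2 or 3.
carry:  00001011110
        00000101111
+       01000100001
-------------------
       001001010000
(the carry out of the leftmost column, 0, becomes the leading bit)
Decimal check:
  00000101111 = 32 + 8 + 4 + 2 + 1 = 47
  01000100001 = 512 + 32 + 1 = 545
  47 + 545 = 592, and 001001010000 = 512 + 64 + 16 = 592 ✓



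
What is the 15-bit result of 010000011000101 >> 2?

Original: 010000011000101 (decimal 8389)
Shift right by 2 positions
Drop the 2 low bits; fill with zeros on the left
Result: 000100000110001 (decimal 2097)
Equivalent: 8389 >> 2 = 8389 ÷ 2^2 = 2097



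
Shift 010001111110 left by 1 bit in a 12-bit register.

Original: 010001111110 (decimal 1150)
Shift left by 1 position
Append 1 zero on the right
Result: 100011111100 (decimal 2300)
Equivalent: 1150 << 1 = 1150 × 2^1 = 2300



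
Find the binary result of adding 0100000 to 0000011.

Add column by column from the right: bit + bit + carry-in; write the sum mod 2, carry 1 when the sum is 2 or 3.
carry:  0000000
        0100000
+       0000011
---------------
       00100011
(the carry out of the leftmost column, 0, becomes the leading bit)
Decimal check:
  0100000 = 32
  0000011 = 2 + 1 = 3
  32 + 3 = 35, and 00100011 = 32 + 2 + 1 = 35 ✓



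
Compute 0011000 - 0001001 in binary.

Method 1 - Direct subtraction (column by column from the right: bit − bit − borrow-in; if negative, add 2 and borrow 1 from the next column):
borrow: 0011110
        0011000
-       0001001
---------------
        0001111

Method 2 - Add two's complement:
Two's complement of 0001001: invert → 1110110, add 1 → 1110111
  0011000
+ 1110111
---------
 10001111  (end carry out of the top bit = 1)
Discarding the end carry: 0001111
Decimal check:
  0011000 = 16 + 8 = 24
  0001001 = 8 + 1 = 9
  24 - 9 = 15, and 0001111 = 8 + 4 + 2 + 1 = 15 ✓



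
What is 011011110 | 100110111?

OR: 1 when either bit is 1
  011011110
| 100110111
-----------
  111111111
Decimal: 222 | 311 = 511



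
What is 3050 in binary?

Using repeated division by 2:
3050 ÷ 2 = 1525 remainder 0
1525 ÷ 2 = 762 remainder 1
762 ÷ 2 = 381 remainder 0
381 ÷ 2 = 190 remainder 1
190 ÷ 2 = 95 remainder 0
95 ÷ 2 = 47 remainder 1
47 ÷ 2 = 23 remainder 1
23 ÷ 2 = 11 remainder 1
11 ÷ 2 = 5 remainder 1
5 ÷ 2 = 2 remainder 1
2 ÷ 2 = 1 remainder 0
1 ÷ 2 = 0 remainder 1
Reading remainders bottom to top: 101111101010



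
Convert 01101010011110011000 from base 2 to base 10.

Sum of powers of 2 for each 1-bit:
2^3 + 2^4 + 2^7 + 2^8 + 2^9 + 2^10 + 2^13 + 2^15 + 2^17 + 2^18
= 8 + 16 + 128 + 256 + 512 + 1024 + 8192 + 32768 + 131072 + 262144
= 436120



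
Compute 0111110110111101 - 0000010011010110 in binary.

Method 1 - Direct subtraction (column by column from the right: bit − bit − borrow-in; if negative, add 2 and borrow 1 from the next column):
borrow: 0000000110001100
        0111110110111101
-       0000010011010110
------------------------
        0111100011100111

Method 2 - Add two's complement:
Two's complement of 0000010011010110: invert → 1111101100101001, add 1 → 1111101100101010
  0111110110111101
+ 1111101100101010
------------------
 10111100011100111  (end carry out of the top bit = 1)
Discarding the end carry: 0111100011100111
Decimal check:
  0111110110111101 = 16384 + 8192 + 4096 + 2048 + 1024 + 256 + 128 + 32 + 16 + 8 + 4 + 1 = 32189
  0000010011010110 = 1024 + 128 + 64 + 16 + 4 + 2 = 1238
  32189 - 1238 = 30951, and 0111100011100111 = 16384 + 8192 + 4096 + 2048 + 128 + 64 + 32 + 4 + 2 + 1 = 30951 ✓



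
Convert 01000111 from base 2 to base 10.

Sum of powers of 2 for each 1-bit:
2^0 + 2^1 + 2^2 + 2^6
= 1 + 2 + 4 + 64
= 71



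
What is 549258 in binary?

Using repeated division by 2:
549258 ÷ 2 = 274629 remainder 0
274629 ÷ 2 = 137314 remainder 1
137314 ÷ 2 = 68657 remainder 0
68657 ÷ 2 = 34328 remainder 1
34328 ÷ 2 = 17164 remainder 0
17164 ÷ 2 = 8582 remainder 0
8582 ÷ 2 = 4291 remainder 0
4291 ÷ 2 = 2145 remainder 1
2145 ÷ 2 = 1072 remainder 1
1072 ÷ 2 = 536 remainder 0
536 ÷ 2 = 268 remainder 0
268 ÷ 2 = 134 remainder 0
134 ÷ 2 = 67 remainder 0
67 ÷ 2 = 33 remainder 1
33 ÷ 2 = 16 remainder 1
16 ÷ 2 = 8 remainder 0
8 ÷ 2 = 4 remainder 0
4 ÷ 2 = 2 remainder 0
2 ÷ 2 = 1 remainder 0
1 ÷ 2 = 0 remainder 1
Reading remainders bottom to top: 10000110000110001010



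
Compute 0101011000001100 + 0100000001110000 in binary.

Add column by column from the right: bit + bit + carry-in; write the sum mod 2, carry 1 when the sum is 2 or 3.
carry:  1000000000000000
        0101011000001100
+       0100000001110000
------------------------
       01001011001111100
(the carry out of the leftmost column, 0, becomes the leading bit)
Decimal check:
  0101011000001100 = 16384 + 4096 + 1024 + 512 + 8 + 4 = 22028
  0100000001110000 = 16384 + 64 + 32 + 16 = 16496
  22028 + 16496 = 38524, and 01001011001111100 = 32768 + 4096 + 1024 + 512 + 64 + 32 + 16 + 8 + 4 = 38524 ✓



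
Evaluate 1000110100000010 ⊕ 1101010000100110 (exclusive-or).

XOR: 1 when bits differ
  1000110100000010
^ 1101010000100110
------------------
  0101100100100100
Decimal: 36098 ^ 54310 = 22820



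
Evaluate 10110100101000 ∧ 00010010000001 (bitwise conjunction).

AND: 1 only when both bits are 1
  10110100101000
& 00010010000001
----------------
  00010000000000
Decimal: 11560 & 1153 = 1024



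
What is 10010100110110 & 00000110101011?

AND: 1 only when both bits are 1
  10010100110110
& 00000110101011
----------------
  00000100100010
Decimal: 9526 & 427 = 290



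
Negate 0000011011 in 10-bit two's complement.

Original: 0000011011
Step 1 - Invert all bits: 1111100100
Step 2 - Add 1: 1111100101
Verification: 0000011011 + 1111100101 = 10000000000; discarding the end carry (carry out of the top bit) leaves the 10-bit value 0000000000, as required for x + (-x)



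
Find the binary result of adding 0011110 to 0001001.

Add column by column from the right: bit + bit + carry-in; write the sum mod 2, carry 1 when the sum is 2 or 3.
carry:  0110000
        0011110
+       0001001
---------------
       00100111
(the carry out of the leftmost column, 0, becomes the leading bit)
Decimal check:
  0011110 = 16 + 8 + 4 + 2 = 30
  0001001 = 8 + 1 = 9
  30 + 9 = 39, and 00100111 = 32 + 4 + 2 + 1 = 39 ✓



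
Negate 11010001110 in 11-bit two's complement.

Original (sign bit 1, negative): 11010001110
Step 1 - Invert all bits: 00101110001
Step 2 - Add 1: 00101110010
Verification: 11010001110 + 00101110010 = 100000000000; discarding the end carry (carry out of the top bit) leaves the 11-bit value 00000000000, as required for x + (-x)



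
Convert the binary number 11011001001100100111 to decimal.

Sum of powers of 2 for each 1-bit:
2^0 + 2^1 + 2^2 + 2^5 + 2^8 + 2^9 + 2^12 + 2^15 + 2^16 + 2^18 + 2^19
= 1 + 2 + 4 + 32 + 256 + 512 + 4096 + 32768 + 65536 + 262144 + 524288
= 889639



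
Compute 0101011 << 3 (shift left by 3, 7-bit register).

Original: 0101011 (decimal 43)
Shift left by 3 positions
Append 3 zeros on the right and drop the 3 high bits that overflow the 7-bit width
Result: 1011000 (decimal 88)
Equivalent: 43 << 3 = 43 × 2^3 = 344, truncated to 7 bits = 88



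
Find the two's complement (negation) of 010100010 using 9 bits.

Original: 010100010
Step 1 - Invert all bits: 101011101
Step 2 - Add 1: 101011110
Verification: 010100010 + 101011110 = 1000000000; discarding the end carry (carry out of the top bit) leaves the 9-bit value 000000000, as required for x + (-x)



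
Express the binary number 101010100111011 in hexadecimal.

Group into 4-bit nibbles from right:
  0101 = 5
  0101 = 5
  0011 = 3
  1011 = B
Result: 553B



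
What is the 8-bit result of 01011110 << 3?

Original: 01011110 (decimal 94)
Shift left by 3 positions
Append 3 zeros on the right and drop the 3 high bits that overflow the 8-bit width
Result: 11110000 (decimal 240)
Equivalent: 94 << 3 = 94 × 2^3 = 752, truncated to 8 bits = 240



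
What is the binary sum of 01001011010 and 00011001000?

Add column by column from the right: bit + bit + carry-in; write the sum mod 2, carry 1 when the sum is 2 or 3.
carry:  00110110000
        01001011010
+       00011001000
-------------------
       001100100010
(the carry out of the leftmost column, 0, becomes the leading bit)
Decimal check:
  01001011010 = 512 + 64 + 16 + 8 + 2 = 602
  00011001000 = 128 + 64 + 8 = 200
  602 + 200 = 802, and 001100100010 = 512 + 256 + 32 + 2 = 802 ✓



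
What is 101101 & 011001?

AND: 1 only when both bits are 1
  101101
& 011001
--------
  001001
Decimal: 45 & 25 = 9



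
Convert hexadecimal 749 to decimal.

Expand by place value (powers of 16):
749 = 7 × 16^2 + 4 × 16^1 + 9 × 16^0
= 7 × 256 + 4 × 16 + 9 × 1
= 1792 + 64 + 9
= 1865



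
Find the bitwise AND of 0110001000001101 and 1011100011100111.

AND: 1 only when both bits are 1
  0110001000001101
& 1011100011100111
------------------
  0010000000000101
Decimal: 25101 & 47335 = 8197



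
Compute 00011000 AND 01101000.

AND: 1 only when both bits are 1
  00011000
& 01101000
----------
  00001000
Decimal: 24 & 104 = 8



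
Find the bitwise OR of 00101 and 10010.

OR: 1 when either bit is 1
  00101
| 10010
-------
  10111
Decimal: 5 | 18 = 23



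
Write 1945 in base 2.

Using repeated division by 2:
1945 ÷ 2 = 972 remainder 1
972 ÷ 2 = 486 remainder 0
486 ÷ 2 = 243 remainder 0
243 ÷ 2 = 121 remainder 1
121 ÷ 2 = 60 remainder 1
60 ÷ 2 = 30 remainder 0
30 ÷ 2 = 15 remainder 0
15 ÷ 2 = 7 remainder 1
7 ÷ 2 = 3 remainder 1
3 ÷ 2 = 1 remainder 1
1 ÷ 2 = 0 remainder 1
Reading remainders bottom to top: 11110011001



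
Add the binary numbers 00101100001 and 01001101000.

Add column by column from the right: bit + bit + carry-in; write the sum mod 2, carry 1 when the sum is 2 or 3.
carry:  00011000000
        00101100001
+       01001101000
-------------------
       001111001001
(the carry out of the leftmost column, 0, becomes the leading bit)
Decimal check:
  00101100001 = 256 + 64 + 32 + 1 = 353
  01001101000 = 512 + 64 + 32 + 8 = 616
  353 + 616 = 969, and 001111001001 = 512 + 256 + 128 + 64 + 8 + 1 = 969 ✓



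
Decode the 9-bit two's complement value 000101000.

Binary: 000101000
Sign bit: 0 (non-negative)
Read directly as an unsigned value:
000101000 = 32 + 8 = 40
Value: 40



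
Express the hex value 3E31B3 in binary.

Convert each hex digit to 4 bits:
  3 = 0011
  E = 1110
  3 = 0011
  1 = 0001
  B = 1011
  3 = 0011
Concatenate: 001111100011000110110011



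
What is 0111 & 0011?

AND: 1 only when both bits are 1
  0111
& 0011
------
  0011
Decimal: 7 & 3 = 3



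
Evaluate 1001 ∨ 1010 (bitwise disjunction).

OR: 1 when either bit is 1
  1001
| 1010
------
  1011
Decimal: 9 | 10 = 11



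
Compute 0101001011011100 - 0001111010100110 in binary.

Method 1 - Direct subtraction (column by column from the right: bit − bit − borrow-in; if negative, add 2 and borrow 1 from the next column):
borrow: 0111100001001100
        0101001011011100
-       0001111010100110
------------------------
        0011010000110110

Method 2 - Add two's complement:
Two's complement of 0001111010100110: invert → 1110000101011001, add 1 → 1110000101011010
  0101001011011100
+ 1110000101011010
------------------
 10011010000110110  (end carry out of the top bit = 1)
Discarding the end carry: 0011010000110110
Decimal check:
  0101001011011100 = 16384 + 4096 + 512 + 128 + 64 + 16 + 8 + 4 = 21212
  0001111010100110 = 4096 + 2048 + 1024 + 512 + 128 + 32 + 4 + 2 = 7846
  21212 - 7846 = 13366, and 0011010000110110 = 8192 + 4096 + 1024 + 32 + 16 + 4 + 2 = 13366 ✓



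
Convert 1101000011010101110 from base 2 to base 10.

Sum of powers of 2 for each 1-bit:
2^1 + 2^2 + 2^3 + 2^5 + 2^7 + 2^9 + 2^10 + 2^15 + 2^17 + 2^18
= 2 + 4 + 8 + 32 + 128 + 512 + 1024 + 32768 + 131072 + 262144
= 427694



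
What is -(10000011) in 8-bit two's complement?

Original (sign bit 1, negative): 10000011
Step 1 - Invert all bits: 01111100
Step 2 - Add 1: 01111101
Verification: 10000011 + 01111101 = 100000000; discarding the end carry (carry out of the top bit) leaves the 8-bit value 00000000, as required for x + (-x)



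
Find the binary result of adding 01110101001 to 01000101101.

Add column by column from the right: bit + bit + carry-in; write the sum mod 2, carry 1 when the sum is 2 or 3.
carry:  10001010010
        01110101001
+       01000101101
-------------------
       010111010110
(the carry out of the leftmost column, 0, becomes the leading bit)
Decimal check:
  01110101001 = 512 + 256 + 128 + 32 + 8 + 1 = 937
  01000101101 = 512 + 32 + 8 + 4 + 1 = 557
  937 + 557 = 1494, and 010111010110 = 1024 + 256 + 128 + 64 + 16 + 4 + 2 = 1494 ✓



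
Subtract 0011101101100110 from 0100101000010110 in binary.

Method 1 - Direct subtraction (column by column from the right: bit − bit − borrow-in; if negative, add 2 and borrow 1 from the next column):
borrow: 0111111111000000
        0100101000010110
-       0011101101100110
------------------------
        0000111010110000

Method 2 - Add two's complement:
Two's complement of 0011101101100110: invert → 1100010010011001, add 1 → 1100010010011010
  0100101000010110
+ 1100010010011010
------------------
 10000111010110000  (end carry out of the top bit = 1)
Discarding the end carry: 0000111010110000
Decimal check:
  0100101000010110 = 16384 + 2048 + 512 + 16 + 4 + 2 = 18966
  0011101101100110 = 8192 + 4096 + 2048 + 512 + 256 + 64 + 32 + 4 + 2 = 15206
  18966 - 15206 = 3760, and 0000111010110000 = 2048 + 1024 + 512 + 128 + 32 + 16 = 3760 ✓



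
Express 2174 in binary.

Using repeated division by 2:
2174 ÷ 2 = 1087 remainder 0
1087 ÷ 2 = 543 remainder 1
543 ÷ 2 = 271 remainder 1
271 ÷ 2 = 135 remainder 1
135 ÷ 2 = 67 remainder 1
67 ÷ 2 = 33 remainder 1
33 ÷ 2 = 16 remainder 1
16 ÷ 2 = 8 remainder 0
8 ÷ 2 = 4 remainder 0
4 ÷ 2 = 2 remainder 0
2 ÷ 2 = 1 remainder 0
1 ÷ 2 = 0 remainder 1
Reading remainders bottom to top: 100001111110



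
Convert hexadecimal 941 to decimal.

Expand by place value (powers of 16):
941 = 9 × 16^2 + 4 × 16^1 + 1 × 16^0
= 9 × 256 + 4 × 16 + 1 × 1
= 2304 + 64 + 1
= 2369



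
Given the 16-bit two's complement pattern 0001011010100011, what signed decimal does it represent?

Binary: 0001011010100011
Sign bit: 0 (non-negative)
Read directly as an unsigned value:
0001011010100011 = 4096 + 1024 + 512 + 128 + 32 + 2 + 1 = 5795
Value: 5795

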